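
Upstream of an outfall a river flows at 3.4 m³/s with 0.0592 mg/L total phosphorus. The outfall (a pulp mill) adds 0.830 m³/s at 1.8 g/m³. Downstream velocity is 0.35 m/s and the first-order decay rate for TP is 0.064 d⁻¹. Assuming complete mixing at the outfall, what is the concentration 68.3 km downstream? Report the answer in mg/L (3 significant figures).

After complete mixing, C₀ = (0.83·1.8 + 3.4·0.0592) / 4.23 = 0.4008 mg/L.
Travel time t = 6.83e+04 m / 0.35 m/s = 1.951e+05 s = 2.259 d.
C = 0.4008·exp(−0.064·2.259) = 0.4008·0.8654 = 0.3468 mg/L.

0.347 mg/L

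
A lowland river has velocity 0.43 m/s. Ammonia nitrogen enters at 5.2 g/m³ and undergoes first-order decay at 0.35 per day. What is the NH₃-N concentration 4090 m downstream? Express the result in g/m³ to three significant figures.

5.00 g/m³

Travel time t = 4090 m / 0.43 m/s = 4090/0.43 = 9512 s = 0.1101 d.
First-order decay: C = 5.2·exp(−0.35·0.1101) = 5.2·0.9622 = 5.003 g/m³.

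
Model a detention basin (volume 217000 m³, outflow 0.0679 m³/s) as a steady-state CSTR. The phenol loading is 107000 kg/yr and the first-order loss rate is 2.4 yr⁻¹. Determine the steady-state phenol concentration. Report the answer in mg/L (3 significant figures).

40.2 mg/L

Outflow Q = 0.0679 m³/s × 3.156e+07 s/yr = 2.143e+06 m³/yr.
Steady-state CSTR mass balance: W = Q·C + k·V·C, so C = W/(Q + kV).
Q + kV = 2.143e+06 + 2.4·217000 = 2.664e+06 m³/yr.
C = 107000/2.664e+06 = 0.04017 kg/m³ = 40.17 mg/L.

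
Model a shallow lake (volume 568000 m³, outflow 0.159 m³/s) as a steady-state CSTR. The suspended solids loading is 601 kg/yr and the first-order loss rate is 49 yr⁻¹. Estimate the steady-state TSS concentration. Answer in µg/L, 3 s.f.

Outflow Q = 0.159 m³/s × 3.156e+07 s/yr = 5.018e+06 m³/yr.
Steady-state CSTR mass balance: W = Q·C + k·V·C, so C = W/(Q + kV).
Q + kV = 5.018e+06 + 49·568000 = 3.285e+07 m³/yr.
C = 601/3.285e+07 = 1.83e-05 kg/m³ = 0.0183 mg/L = 18.3 µg/L.

18.3 µg/L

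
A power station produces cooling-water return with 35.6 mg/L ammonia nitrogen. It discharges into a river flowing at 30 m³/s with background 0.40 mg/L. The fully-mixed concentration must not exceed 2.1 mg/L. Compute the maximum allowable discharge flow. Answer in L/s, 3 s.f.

1520 L/s

Mass balance at complete mixing: C_std·(Q_w + Q_r) = Q_w·C_e + Q_r·C_b.
Rearranging, Q_w = Q_r·(C_std − C_b)/(C_e − C_std) = 30·(2.1 − 0.4) / (35.6 − 2.1) = 1.522 m³/s.
= 1522 L/s.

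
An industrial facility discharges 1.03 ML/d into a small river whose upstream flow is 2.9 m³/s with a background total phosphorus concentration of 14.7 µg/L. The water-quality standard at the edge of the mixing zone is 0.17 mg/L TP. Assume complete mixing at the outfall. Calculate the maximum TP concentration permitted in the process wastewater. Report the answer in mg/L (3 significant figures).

37.9 mg/L

1.03 ML/d = 0.01192 m³/s.
14.7 µg/L = 0.0147 mg/L.
Mass balance: 0.17·2.912 = 0.01192·Cₑ + 2.9·0.0147.
Cₑ = (0.495 − 0.04263) / 0.01192 = 37.95 mg/L.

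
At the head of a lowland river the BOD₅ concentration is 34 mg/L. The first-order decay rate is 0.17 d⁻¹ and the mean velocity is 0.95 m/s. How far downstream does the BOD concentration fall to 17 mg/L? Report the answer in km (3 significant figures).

335 km

From C = C₀·e^(−kt), t = ln(C₀/C)/k = ln(34/17)/0.17 = 0.6931/0.17 = 4.077 d.
Distance = v·t = 0.95 m/s × 3.523e+05 s = 3.347e+05 m = 334.7 km.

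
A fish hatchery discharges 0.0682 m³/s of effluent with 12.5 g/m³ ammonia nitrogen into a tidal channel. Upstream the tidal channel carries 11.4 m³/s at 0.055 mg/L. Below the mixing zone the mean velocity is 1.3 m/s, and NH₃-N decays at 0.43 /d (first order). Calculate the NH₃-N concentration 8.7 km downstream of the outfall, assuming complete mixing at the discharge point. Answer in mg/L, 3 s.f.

0.125 mg/L

After complete mixing, C₀ = (0.0682·12.5 + 11.4·0.055) / 11.47 = 0.129 mg/L.
Travel time t = 8700 m / 1.3 m/s = 6692 s = 0.07746 d.
C = 0.129·exp(−0.43·0.07746) = 0.129·0.9672 = 0.1248 mg/L.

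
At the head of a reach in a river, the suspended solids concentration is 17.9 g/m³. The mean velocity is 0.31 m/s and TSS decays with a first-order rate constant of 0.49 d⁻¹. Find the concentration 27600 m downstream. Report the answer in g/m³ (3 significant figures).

10.8 g/m³

Travel time t = 27600 m / 0.31 m/s = 2.76e+04/0.31 = 8.903e+04 s = 1.03 d.
First-order decay: C = 17.9·exp(−0.49·1.03) = 17.9·0.6035 = 10.8 g/m³.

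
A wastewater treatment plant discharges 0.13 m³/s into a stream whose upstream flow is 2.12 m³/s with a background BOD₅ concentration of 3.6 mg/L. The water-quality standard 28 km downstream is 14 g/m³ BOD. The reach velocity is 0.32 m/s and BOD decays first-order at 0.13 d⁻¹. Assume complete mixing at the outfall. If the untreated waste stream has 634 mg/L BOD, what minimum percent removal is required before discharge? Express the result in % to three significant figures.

Travel time to the compliance point: t = 2.8e+04/0.32 = 8.75e+04 s = 1.013 d; decay factor exp(−0.13·1.013) = 0.8766.
So the concentration just after mixing may be at most 14/0.8766 = 15.97 mg/L.
Mass balance: 15.97·2.25 = 0.13·Cₑ + 2.12·3.6.
Cₑ = (35.93 − 7.632) / 0.13 = 217.7 mg/L.
Required removal = 1 − 217.7/634 = 65.66 %.

65.7 %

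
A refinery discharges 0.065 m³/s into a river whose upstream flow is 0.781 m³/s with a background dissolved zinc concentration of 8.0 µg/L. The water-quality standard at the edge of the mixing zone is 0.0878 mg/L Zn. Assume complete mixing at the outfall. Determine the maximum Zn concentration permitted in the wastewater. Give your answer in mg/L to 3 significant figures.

1.05 mg/L

8.0 µg/L = 0.008 mg/L.
Mass balance: 0.0878·0.846 = 0.065·Cₑ + 0.781·0.008.
Cₑ = (0.07428 − 0.006248) / 0.065 = 1.047 mg/L.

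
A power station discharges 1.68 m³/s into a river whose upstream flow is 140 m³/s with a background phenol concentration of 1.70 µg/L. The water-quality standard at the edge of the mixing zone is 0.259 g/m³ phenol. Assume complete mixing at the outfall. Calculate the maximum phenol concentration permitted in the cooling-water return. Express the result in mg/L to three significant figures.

1.70 µg/L = 0.0017 mg/L.
Mass balance: 0.259·141.7 = 1.68·Cₑ + 140·0.0017.
Cₑ = (36.7 − 0.238) / 1.68 = 21.7 mg/L.

21.7 mg/L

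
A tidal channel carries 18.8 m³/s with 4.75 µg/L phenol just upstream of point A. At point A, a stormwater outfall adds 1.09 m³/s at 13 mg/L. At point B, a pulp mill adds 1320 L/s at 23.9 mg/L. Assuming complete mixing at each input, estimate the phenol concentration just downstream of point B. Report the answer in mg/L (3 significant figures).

4.75 µg/L = 0.00475 mg/L.
After input A: C = (18.8·0.00475 + 1.09·13) / 19.89 = 0.7169 mg/L.
1320 L/s = 1.32 m³/s.
After input B: C = (19.89·0.7169 + 1.32·23.9) / 21.21 = 2.16 mg/L.

2.16 mg/L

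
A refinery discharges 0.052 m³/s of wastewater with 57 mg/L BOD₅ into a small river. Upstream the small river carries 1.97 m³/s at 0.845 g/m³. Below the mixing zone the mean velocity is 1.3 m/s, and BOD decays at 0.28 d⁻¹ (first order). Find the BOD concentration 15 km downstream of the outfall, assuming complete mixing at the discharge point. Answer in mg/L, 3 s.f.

After complete mixing, C₀ = (0.052·57 + 1.97·0.845) / 2.022 = 2.289 mg/L.
Travel time t = 1.5e+04 m / 1.3 m/s = 1.154e+04 s = 0.1335 d.
C = 2.289·exp(−0.28·0.1335) = 2.289·0.9633 = 2.205 mg/L.

2.21 mg/L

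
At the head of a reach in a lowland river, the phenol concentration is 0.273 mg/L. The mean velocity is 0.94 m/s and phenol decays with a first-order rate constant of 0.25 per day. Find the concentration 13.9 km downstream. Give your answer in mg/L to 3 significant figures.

0.262 mg/L

Travel time t = 13.9 km / 0.94 m/s = 1.39e+04/0.94 = 1.479e+04 s = 0.1711 d.
First-order decay: C = 0.273·exp(−0.25·0.1711) = 0.273·0.9581 = 0.2616 mg/L.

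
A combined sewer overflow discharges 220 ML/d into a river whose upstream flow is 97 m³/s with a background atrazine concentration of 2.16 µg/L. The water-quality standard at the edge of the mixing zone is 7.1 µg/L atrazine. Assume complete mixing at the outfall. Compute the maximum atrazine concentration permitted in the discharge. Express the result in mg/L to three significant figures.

0.195 mg/L

220 ML/d = 2.546 m³/s.
2.16 µg/L = 0.00216 mg/L.
7.1 µg/L = 0.0071 mg/L.
Mass balance: 0.0071·99.55 = 2.546·Cₑ + 97·0.00216.
Cₑ = (0.7068 − 0.2095) / 2.546 = 0.1953 mg/L.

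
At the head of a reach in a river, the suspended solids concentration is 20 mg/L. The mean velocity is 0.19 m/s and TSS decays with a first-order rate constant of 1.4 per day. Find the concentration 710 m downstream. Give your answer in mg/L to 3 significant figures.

Travel time t = 710 m / 0.19 m/s = 710/0.19 = 3737 s = 0.04325 d.
First-order decay: C = 20·exp(−1.4·0.04325) = 20·0.9412 = 18.82 mg/L.

18.8 mg/L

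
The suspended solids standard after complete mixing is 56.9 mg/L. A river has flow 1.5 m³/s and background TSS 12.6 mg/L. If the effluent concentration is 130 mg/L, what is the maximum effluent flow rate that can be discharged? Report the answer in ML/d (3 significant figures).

Mass balance at complete mixing: C_std·(Q_w + Q_r) = Q_w·C_e + Q_r·C_b.
Rearranging, Q_w = Q_r·(C_std − C_b)/(C_e − C_std) = 1.5·(56.9 − 12.6) / (130 − 56.9) = 0.909 m³/s.
= 78.54 ML/d.

78.5 ML/d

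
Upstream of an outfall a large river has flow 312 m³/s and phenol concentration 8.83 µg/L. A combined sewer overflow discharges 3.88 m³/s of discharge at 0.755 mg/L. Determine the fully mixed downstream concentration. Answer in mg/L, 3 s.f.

0.0180 mg/L

8.83 µg/L = 0.00883 mg/L.
Flow-weighted mixing gives C = (3.88·0.755 + 312·0.00883) / (3.88 + 312) = 5.684/315.9 = 0.018 mg/L.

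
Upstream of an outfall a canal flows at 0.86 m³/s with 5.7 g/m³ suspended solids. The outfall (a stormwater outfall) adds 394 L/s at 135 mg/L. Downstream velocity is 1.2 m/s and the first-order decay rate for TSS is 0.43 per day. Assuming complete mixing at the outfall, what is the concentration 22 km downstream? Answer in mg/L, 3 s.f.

394 L/s = 0.394 m³/s.
After complete mixing, C₀ = (0.394·135 + 0.86·5.7) / 1.254 = 46.33 mg/L.
Travel time t = 2.2e+04 m / 1.2 m/s = 1.833e+04 s = 0.2122 d.
C = 46.33·exp(−0.43·0.2122) = 46.33·0.9128 = 42.29 mg/L.

42.3 mg/L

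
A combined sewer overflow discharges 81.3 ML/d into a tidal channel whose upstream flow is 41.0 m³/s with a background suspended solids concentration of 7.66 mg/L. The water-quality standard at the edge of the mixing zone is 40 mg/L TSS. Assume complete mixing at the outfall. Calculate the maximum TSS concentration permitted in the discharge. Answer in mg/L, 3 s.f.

81.3 ML/d = 0.941 m³/s.
Mass balance: 40·41.94 = 0.941·Cₑ + 41·7.66.
Cₑ = (1678 − 314.1) / 0.941 = 1449 mg/L.

1450 mg/L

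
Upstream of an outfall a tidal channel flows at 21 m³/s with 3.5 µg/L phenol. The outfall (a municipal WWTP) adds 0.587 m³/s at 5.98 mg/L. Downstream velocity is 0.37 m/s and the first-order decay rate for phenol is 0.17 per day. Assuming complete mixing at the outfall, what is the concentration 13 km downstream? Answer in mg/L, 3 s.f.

3.5 µg/L = 0.0035 mg/L.
After complete mixing, C₀ = (0.587·5.98 + 21·0.0035) / 21.59 = 0.166 mg/L.
Travel time t = 1.3e+04 m / 0.37 m/s = 3.514e+04 s = 0.4067 d.
C = 0.166·exp(−0.17·0.4067) = 0.166·0.9332 = 0.1549 mg/L.

0.155 mg/L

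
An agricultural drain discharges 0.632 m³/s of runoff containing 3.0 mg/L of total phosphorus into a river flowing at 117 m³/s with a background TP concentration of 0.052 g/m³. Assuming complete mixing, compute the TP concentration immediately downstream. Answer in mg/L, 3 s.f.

0.0678 mg/L

Conservation of mass across the mixing zone: C = (0.632·3 + 117·0.052) / (0.632 + 117) = 7.98/117.6 = 0.06784 mg/L.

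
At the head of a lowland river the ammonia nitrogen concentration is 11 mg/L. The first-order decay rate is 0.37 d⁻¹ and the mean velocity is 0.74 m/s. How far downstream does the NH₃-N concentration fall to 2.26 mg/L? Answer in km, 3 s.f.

From C = C₀·e^(−kt), t = ln(C₀/C)/k = ln(11/2.26)/0.37 = 1.583/0.37 = 4.277 d.
Distance = v·t = 0.74 m/s × 3.695e+05 s = 2.735e+05 m = 273.5 km.

273 km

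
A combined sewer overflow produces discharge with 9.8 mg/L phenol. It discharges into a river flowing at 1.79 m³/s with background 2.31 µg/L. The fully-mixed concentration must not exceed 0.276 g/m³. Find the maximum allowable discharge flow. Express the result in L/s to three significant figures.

2.31 µg/L = 0.00231 mg/L.
Mass balance at complete mixing: C_std·(Q_w + Q_r) = Q_w·C_e + Q_r·C_b.
Rearranging, Q_w = Q_r·(C_std − C_b)/(C_e − C_std) = 1.79·(0.276 − 0.00231) / (9.8 − 0.276) = 0.05144 m³/s.
= 51.44 L/s.

51.4 L/s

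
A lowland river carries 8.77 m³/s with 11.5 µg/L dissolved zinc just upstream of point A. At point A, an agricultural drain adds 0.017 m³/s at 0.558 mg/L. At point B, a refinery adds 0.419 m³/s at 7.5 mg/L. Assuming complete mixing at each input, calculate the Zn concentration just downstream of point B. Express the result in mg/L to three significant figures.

0.353 mg/L

11.5 µg/L = 0.0115 mg/L.
After input A: C = (8.77·0.0115 + 0.017·0.558) / 8.787 = 0.01256 mg/L.
After input B: C = (8.787·0.01256 + 0.419·7.5) / 9.206 = 0.3533 mg/L.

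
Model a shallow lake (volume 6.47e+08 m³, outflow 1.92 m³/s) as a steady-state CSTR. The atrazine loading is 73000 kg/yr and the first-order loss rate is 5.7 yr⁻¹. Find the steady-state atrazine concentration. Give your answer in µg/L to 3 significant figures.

19.5 µg/L

Outflow Q = 1.92 m³/s × 3.156e+07 s/yr = 6.059e+07 m³/yr.
Steady-state CSTR mass balance: W = Q·C + k·V·C, so C = W/(Q + kV).
Q + kV = 6.059e+07 + 5.7·6.47e+08 = 3.748e+09 m³/yr.
C = 73000/3.748e+09 = 1.947e-05 kg/m³ = 0.01947 mg/L = 19.47 µg/L.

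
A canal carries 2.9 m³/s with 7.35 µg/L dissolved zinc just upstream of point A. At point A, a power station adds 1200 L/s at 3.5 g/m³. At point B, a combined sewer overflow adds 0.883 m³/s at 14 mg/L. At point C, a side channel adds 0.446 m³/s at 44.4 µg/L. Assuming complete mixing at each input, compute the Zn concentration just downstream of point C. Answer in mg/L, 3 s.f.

3.06 mg/L

7.35 µg/L = 0.00735 mg/L.
1200 L/s = 1.2 m³/s.
After input A: C = (2.9·0.00735 + 1.2·3.5) / 4.1 = 1.03 mg/L.
After input B: C = (4.1·1.03 + 0.883·14) / 4.983 = 3.328 mg/L.
44.4 µg/L = 0.0444 mg/L.
After input C: C = (4.983·3.328 + 0.446·0.0444) / 5.429 = 3.058 mg/L.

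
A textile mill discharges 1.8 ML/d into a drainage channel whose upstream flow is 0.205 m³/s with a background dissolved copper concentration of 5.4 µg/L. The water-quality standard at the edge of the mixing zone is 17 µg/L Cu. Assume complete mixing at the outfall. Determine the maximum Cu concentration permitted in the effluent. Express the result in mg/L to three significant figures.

0.131 mg/L

1.8 ML/d = 0.02083 m³/s.
5.4 µg/L = 0.0054 mg/L.
17 µg/L = 0.017 mg/L.
Mass balance: 0.017·0.2258 = 0.02083·Cₑ + 0.205·0.0054.
Cₑ = (0.003839 − 0.001107) / 0.02083 = 0.1311 mg/L.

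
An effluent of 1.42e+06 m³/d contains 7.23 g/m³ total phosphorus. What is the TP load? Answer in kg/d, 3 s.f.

1.42e+06 m³/d = 16.44 m³/s.
Mass flux = Q·C = 16.44 m³/s × 7.23 g/m³ = 118.8 g/s.
= 118.8 g/s × 86.4 = 1.027e+04 kg/d.

10300 kg/d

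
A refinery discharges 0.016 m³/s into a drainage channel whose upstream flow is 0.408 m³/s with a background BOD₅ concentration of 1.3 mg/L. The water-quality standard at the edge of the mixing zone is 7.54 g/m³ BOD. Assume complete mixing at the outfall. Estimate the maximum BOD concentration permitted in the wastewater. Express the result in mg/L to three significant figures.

Mass balance: 7.54·0.424 = 0.016·Cₑ + 0.408·1.3.
Cₑ = (3.197 − 0.5304) / 0.016 = 166.7 mg/L.

167 mg/L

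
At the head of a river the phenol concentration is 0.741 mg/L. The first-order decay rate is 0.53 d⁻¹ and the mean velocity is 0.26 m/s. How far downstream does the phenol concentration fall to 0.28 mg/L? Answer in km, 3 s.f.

From C = C₀·e^(−kt), t = ln(C₀/C)/k = ln(0.741/0.28)/0.53 = 0.9732/0.53 = 1.836 d.
Distance = v·t = 0.26 m/s × 1.587e+05 s = 4.125e+04 m = 41.25 km.

41.2 km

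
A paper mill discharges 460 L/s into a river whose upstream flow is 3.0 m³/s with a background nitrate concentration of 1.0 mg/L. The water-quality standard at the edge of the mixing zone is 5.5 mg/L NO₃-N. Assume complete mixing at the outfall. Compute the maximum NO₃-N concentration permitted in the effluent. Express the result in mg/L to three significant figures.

34.8 mg/L

460 L/s = 0.46 m³/s.
Mass balance: 5.5·3.46 = 0.46·Cₑ + 3·1.
Cₑ = (19.03 − 3) / 0.46 = 34.85 mg/L.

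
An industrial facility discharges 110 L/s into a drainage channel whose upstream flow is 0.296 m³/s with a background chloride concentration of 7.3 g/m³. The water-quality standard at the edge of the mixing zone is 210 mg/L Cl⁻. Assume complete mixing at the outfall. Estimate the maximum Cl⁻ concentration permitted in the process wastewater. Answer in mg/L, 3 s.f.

755 mg/L

110 L/s = 0.11 m³/s.
Mass balance: 210·0.406 = 0.11·Cₑ + 0.296·7.3.
Cₑ = (85.26 − 2.161) / 0.11 = 755.4 mg/L.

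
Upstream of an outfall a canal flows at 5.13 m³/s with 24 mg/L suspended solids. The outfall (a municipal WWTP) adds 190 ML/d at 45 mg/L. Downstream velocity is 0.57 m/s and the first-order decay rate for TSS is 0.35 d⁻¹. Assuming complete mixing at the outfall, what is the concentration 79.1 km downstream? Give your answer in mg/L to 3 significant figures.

17.3 mg/L

190 ML/d = 2.199 m³/s.
After complete mixing, C₀ = (2.199·45 + 5.13·24) / 7.329 = 30.3 mg/L.
Travel time t = 7.91e+04 m / 0.57 m/s = 1.388e+05 s = 1.606 d.
C = 30.3·exp(−0.35·1.606) = 30.3·0.57 = 17.27 mg/L.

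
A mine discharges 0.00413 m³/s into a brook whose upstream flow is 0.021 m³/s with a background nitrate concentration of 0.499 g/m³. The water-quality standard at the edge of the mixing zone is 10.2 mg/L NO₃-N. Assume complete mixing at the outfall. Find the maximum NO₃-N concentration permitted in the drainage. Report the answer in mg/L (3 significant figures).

59.5 mg/L

Mass balance: 10.2·0.02513 = 0.00413·Cₑ + 0.021·0.499.
Cₑ = (0.2563 − 0.01048) / 0.00413 = 59.53 mg/L.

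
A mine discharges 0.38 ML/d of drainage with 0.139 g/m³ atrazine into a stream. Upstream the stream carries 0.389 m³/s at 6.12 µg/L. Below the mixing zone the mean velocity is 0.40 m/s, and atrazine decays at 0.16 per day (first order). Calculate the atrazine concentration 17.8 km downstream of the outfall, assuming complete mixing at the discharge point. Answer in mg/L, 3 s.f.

0.38 ML/d = 0.004398 m³/s.
6.12 µg/L = 0.00612 mg/L.
After complete mixing, C₀ = (0.004398·0.139 + 0.389·0.00612) / 0.3934 = 0.007606 mg/L.
Travel time t = 1.78e+04 m / 0.40 m/s = 4.45e+04 s = 0.515 d.
C = 0.007606·exp(−0.16·0.515) = 0.007606·0.9209 = 0.007004 mg/L.

0.00700 mg/L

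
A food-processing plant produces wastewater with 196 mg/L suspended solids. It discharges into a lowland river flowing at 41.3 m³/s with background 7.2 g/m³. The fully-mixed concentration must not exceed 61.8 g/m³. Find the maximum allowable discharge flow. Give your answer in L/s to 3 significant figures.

Mass balance at complete mixing: C_std·(Q_w + Q_r) = Q_w·C_e + Q_r·C_b.
Rearranging, Q_w = Q_r·(C_std − C_b)/(C_e − C_std) = 41.3·(61.8 − 7.2) / (196 − 61.8) = 16.8 m³/s.
= 1.68e+04 L/s.

16800 L/s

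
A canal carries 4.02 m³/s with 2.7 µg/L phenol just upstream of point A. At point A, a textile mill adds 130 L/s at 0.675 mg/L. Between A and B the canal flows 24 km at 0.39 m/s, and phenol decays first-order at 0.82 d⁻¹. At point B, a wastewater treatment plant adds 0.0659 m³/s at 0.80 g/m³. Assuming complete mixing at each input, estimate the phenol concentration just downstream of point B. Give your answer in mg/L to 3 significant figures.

2.7 µg/L = 0.0027 mg/L.
130 L/s = 0.13 m³/s.
After input A: C = (4.02·0.0027 + 0.13·0.675) / 4.15 = 0.02376 mg/L.
Over the 24 km reach to input B (t = 6.154e+04 s = 0.7123 d), decay gives C = 0.02376·exp(−0.82·0.7123) = 0.01325 mg/L.
After input B: C = (4.15·0.01325 + 0.0659·0.8) / 4.216 = 0.02555 mg/L.

0.0255 mg/L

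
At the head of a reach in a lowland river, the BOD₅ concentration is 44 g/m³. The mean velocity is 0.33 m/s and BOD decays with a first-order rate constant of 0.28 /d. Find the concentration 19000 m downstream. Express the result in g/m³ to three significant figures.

Travel time t = 19000 m / 0.33 m/s = 1.9e+04/0.33 = 5.758e+04 s = 0.6664 d.
First-order decay: C = 44·exp(−0.28·0.6664) = 44·0.8298 = 36.51 g/m³.

36.5 g/m³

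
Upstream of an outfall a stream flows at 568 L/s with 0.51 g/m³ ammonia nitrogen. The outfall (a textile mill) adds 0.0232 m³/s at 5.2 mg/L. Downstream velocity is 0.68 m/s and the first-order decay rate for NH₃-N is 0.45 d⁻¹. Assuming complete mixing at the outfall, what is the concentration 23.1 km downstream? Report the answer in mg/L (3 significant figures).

568 L/s = 0.568 m³/s.
After complete mixing, C₀ = (0.0232·5.2 + 0.568·0.51) / 0.5912 = 0.694 mg/L.
Travel time t = 2.31e+04 m / 0.68 m/s = 3.397e+04 s = 0.3932 d.
C = 0.694·exp(−0.45·0.3932) = 0.694·0.8378 = 0.5815 mg/L.

0.581 mg/L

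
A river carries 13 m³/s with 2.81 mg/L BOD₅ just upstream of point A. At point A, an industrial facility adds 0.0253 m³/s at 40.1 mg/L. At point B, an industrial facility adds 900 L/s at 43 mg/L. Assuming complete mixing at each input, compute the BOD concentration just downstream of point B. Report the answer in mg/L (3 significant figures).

After input A: C = (13·2.81 + 0.0253·40.1) / 13.03 = 2.882 mg/L.
900 L/s = 0.9 m³/s.
After input B: C = (13.03·2.882 + 0.9·43) / 13.93 = 5.475 mg/L.

5.48 mg/L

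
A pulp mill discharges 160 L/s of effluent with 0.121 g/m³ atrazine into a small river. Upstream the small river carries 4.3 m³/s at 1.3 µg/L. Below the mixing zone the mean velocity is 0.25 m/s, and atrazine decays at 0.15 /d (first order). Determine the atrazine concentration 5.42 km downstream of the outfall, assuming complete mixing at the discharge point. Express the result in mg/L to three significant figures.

0.00539 mg/L

160 L/s = 0.16 m³/s.
1.3 µg/L = 0.0013 mg/L.
After complete mixing, C₀ = (0.16·0.121 + 4.3·0.0013) / 4.46 = 0.005594 mg/L.
Travel time t = 5420 m / 0.25 m/s = 2.168e+04 s = 0.2509 d.
C = 0.005594·exp(−0.15·0.2509) = 0.005594·0.9631 = 0.005388 mg/L.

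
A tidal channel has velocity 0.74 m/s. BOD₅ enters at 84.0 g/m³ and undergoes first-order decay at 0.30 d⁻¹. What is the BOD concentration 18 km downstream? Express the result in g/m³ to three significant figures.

77.2 g/m³

Travel time t = 18 km / 0.74 m/s = 1.8e+04/0.74 = 2.432e+04 s = 0.2815 d.
First-order decay: C = 84.0·exp(−0.30·0.2815) = 84.0·0.919 = 77.2 g/m³.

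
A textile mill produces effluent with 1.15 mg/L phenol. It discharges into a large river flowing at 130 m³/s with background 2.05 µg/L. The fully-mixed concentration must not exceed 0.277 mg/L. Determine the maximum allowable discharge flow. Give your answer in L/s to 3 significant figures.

40900 L/s

2.05 µg/L = 0.00205 mg/L.
Mass balance at complete mixing: C_std·(Q_w + Q_r) = Q_w·C_e + Q_r·C_b.
Rearranging, Q_w = Q_r·(C_std − C_b)/(C_e − C_std) = 130·(0.277 − 0.00205) / (1.15 − 0.277) = 40.94 m³/s.
= 4.094e+04 L/s.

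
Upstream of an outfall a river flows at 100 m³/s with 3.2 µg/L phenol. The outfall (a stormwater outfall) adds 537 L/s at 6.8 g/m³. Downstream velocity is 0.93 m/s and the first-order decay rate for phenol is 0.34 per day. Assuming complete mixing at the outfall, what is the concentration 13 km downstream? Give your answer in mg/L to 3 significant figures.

0.0374 mg/L

537 L/s = 0.537 m³/s.
3.2 µg/L = 0.0032 mg/L.
After complete mixing, C₀ = (0.537·6.8 + 100·0.0032) / 100.5 = 0.0395 mg/L.
Travel time t = 1.3e+04 m / 0.93 m/s = 1.398e+04 s = 0.1618 d.
C = 0.0395·exp(−0.34·0.1618) = 0.0395·0.9465 = 0.03739 mg/L.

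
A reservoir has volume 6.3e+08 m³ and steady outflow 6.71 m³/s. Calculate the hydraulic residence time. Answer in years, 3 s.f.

2.98 yr

Q = 6.71 m³/s × 3.156e+07 s/yr = 2.118e+08 m³/yr.
Hydraulic residence time τ = V/Q = 6.3e+08/2.118e+08 = 2.975 yr.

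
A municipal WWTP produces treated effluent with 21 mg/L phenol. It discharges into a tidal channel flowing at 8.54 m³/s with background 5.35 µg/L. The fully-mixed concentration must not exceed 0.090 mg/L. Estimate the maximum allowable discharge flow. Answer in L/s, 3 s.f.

5.35 µg/L = 0.00535 mg/L.
Mass balance at complete mixing: C_std·(Q_w + Q_r) = Q_w·C_e + Q_r·C_b.
Rearranging, Q_w = Q_r·(C_std − C_b)/(C_e − C_std) = 8.54·(0.09 − 0.00535) / (21 − 0.09) = 0.03457 m³/s.
= 34.57 L/s.

34.6 L/s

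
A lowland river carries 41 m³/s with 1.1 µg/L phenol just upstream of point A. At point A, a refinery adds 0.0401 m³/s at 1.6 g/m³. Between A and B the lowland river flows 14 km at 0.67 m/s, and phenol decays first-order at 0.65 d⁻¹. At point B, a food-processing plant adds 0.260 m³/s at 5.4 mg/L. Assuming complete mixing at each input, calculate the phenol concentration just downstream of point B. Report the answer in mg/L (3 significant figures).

0.0363 mg/L

1.1 µg/L = 0.0011 mg/L.
After input A: C = (41·0.0011 + 0.0401·1.6) / 41.04 = 0.002662 mg/L.
Over the 14 km reach to input B (t = 2.09e+04 s = 0.2418 d), decay gives C = 0.002662·exp(−0.65·0.2418) = 0.002275 mg/L.
After input B: C = (41.04·0.002275 + 0.26·5.4) / 41.3 = 0.03626 mg/L.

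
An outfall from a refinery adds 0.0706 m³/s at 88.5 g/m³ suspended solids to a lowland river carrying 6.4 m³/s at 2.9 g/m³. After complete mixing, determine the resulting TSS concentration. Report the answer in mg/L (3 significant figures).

Conservation of mass across the mixing zone: C = (0.0706·88.5 + 6.4·2.9) / (0.0706 + 6.4) = 24.81/6.471 = 3.834 mg/L.

3.83 mg/L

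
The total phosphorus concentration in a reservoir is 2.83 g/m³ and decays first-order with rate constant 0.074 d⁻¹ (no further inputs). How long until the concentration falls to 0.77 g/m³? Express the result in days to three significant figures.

t = ln(C₀/C)/k = ln(2.83/0.77)/0.074 = 1.302/0.074 = 17.59 d.

17.6 d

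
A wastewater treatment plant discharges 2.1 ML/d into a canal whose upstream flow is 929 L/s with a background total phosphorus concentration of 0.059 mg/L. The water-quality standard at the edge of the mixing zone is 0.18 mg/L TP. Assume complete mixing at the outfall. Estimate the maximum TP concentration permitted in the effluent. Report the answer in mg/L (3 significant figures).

4.80 mg/L

2.1 ML/d = 0.02431 m³/s.
929 L/s = 0.929 m³/s.
Mass balance: 0.18·0.9533 = 0.02431·Cₑ + 0.929·0.059.
Cₑ = (0.1716 − 0.05481) / 0.02431 = 4.805 mg/L.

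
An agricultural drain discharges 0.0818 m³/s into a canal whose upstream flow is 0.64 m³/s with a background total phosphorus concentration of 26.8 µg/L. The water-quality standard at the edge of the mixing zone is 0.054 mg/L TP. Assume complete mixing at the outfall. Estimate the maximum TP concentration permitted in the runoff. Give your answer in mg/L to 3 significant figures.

26.8 µg/L = 0.0268 mg/L.
Mass balance: 0.054·0.7218 = 0.0818·Cₑ + 0.64·0.0268.
Cₑ = (0.03898 − 0.01715) / 0.0818 = 0.2668 mg/L.

0.267 mg/L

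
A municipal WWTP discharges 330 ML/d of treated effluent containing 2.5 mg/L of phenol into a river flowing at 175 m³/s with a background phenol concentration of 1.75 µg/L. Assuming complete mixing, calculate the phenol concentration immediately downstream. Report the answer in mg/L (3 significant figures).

330 ML/d = 3.819 m³/s.
1.75 µg/L = 0.00175 mg/L.
Flow-weighted mixing gives C = (3.819·2.5 + 175·0.00175) / (3.819 + 175) = 9.855/178.8 = 0.05511 mg/L.

0.0551 mg/L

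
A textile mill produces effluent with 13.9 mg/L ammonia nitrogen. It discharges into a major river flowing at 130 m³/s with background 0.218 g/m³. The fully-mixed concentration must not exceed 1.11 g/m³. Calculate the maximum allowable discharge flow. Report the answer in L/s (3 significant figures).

9070 L/s

Mass balance at complete mixing: C_std·(Q_w + Q_r) = Q_w·C_e + Q_r·C_b.
Rearranging, Q_w = Q_r·(C_std − C_b)/(C_e − C_std) = 130·(1.11 − 0.218) / (13.9 − 1.11) = 9.066 m³/s.
= 9066 L/s.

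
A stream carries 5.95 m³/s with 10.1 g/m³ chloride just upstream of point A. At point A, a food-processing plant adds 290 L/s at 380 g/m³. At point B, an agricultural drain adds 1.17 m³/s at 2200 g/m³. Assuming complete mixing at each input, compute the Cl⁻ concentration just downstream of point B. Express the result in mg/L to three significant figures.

290 L/s = 0.29 m³/s.
After input A: C = (5.95·10.1 + 0.29·380) / 6.24 = 27.29 mg/L.
After input B: C = (6.24·27.29 + 1.17·2200) / 7.41 = 370.4 mg/L.

370 mg/L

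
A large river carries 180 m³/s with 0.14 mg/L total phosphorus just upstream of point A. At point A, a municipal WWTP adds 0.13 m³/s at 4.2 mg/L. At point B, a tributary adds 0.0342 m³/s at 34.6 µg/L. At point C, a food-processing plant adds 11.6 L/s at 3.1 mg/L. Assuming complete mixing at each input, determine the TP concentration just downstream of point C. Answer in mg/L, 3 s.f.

After input A: C = (180·0.14 + 0.13·4.2) / 180.1 = 0.1429 mg/L.
34.6 µg/L = 0.0346 mg/L.
After input B: C = (180.1·0.1429 + 0.0342·0.0346) / 180.2 = 0.1429 mg/L.
11.6 L/s = 0.0116 m³/s.
After input C: C = (180.2·0.1429 + 0.0116·3.1) / 180.2 = 0.1431 mg/L.

0.143 mg/L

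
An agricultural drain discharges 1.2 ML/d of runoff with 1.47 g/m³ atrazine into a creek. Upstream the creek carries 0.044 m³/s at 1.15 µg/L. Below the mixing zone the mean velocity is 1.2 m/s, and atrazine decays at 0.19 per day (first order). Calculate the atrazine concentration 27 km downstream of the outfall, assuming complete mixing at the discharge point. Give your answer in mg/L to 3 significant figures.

1.2 ML/d = 0.01389 m³/s.
1.15 µg/L = 0.00115 mg/L.
After complete mixing, C₀ = (0.01389·1.47 + 0.044·0.00115) / 0.05789 = 0.3536 mg/L.
Travel time t = 2.7e+04 m / 1.2 m/s = 2.25e+04 s = 0.2604 d.
C = 0.3536·exp(−0.19·0.2604) = 0.3536·0.9517 = 0.3365 mg/L.

0.336 mg/L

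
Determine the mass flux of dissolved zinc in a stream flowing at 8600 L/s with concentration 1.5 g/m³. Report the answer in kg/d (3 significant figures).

1110 kg/d

8600 L/s = 8.6 m³/s.
Mass flux = Q·C = 8.6 m³/s × 1.5 g/m³ = 12.9 g/s.
= 12.9 g/s × 86.4 = 1115 kg/d.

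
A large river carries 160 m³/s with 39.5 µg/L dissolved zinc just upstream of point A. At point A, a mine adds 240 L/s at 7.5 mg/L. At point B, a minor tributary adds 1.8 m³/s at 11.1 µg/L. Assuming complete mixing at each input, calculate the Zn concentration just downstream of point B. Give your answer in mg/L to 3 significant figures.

39.5 µg/L = 0.0395 mg/L.
240 L/s = 0.24 m³/s.
After input A: C = (160·0.0395 + 0.24·7.5) / 160.2 = 0.05067 mg/L.
11.1 µg/L = 0.0111 mg/L.
After input B: C = (160.2·0.05067 + 1.8·0.0111) / 162 = 0.05023 mg/L.

0.0502 mg/L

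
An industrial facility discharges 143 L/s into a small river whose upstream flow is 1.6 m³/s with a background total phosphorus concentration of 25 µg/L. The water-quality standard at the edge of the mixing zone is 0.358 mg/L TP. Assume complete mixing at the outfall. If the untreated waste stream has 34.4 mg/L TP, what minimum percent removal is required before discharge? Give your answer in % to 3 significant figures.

143 L/s = 0.143 m³/s.
25 µg/L = 0.025 mg/L.
Mass balance: 0.358·1.743 = 0.143·Cₑ + 1.6·0.025.
Cₑ = (0.624 − 0.04) / 0.143 = 4.084 mg/L.
Required removal = 1 − 4.084/34.4 = 88.13 %.

88.1 %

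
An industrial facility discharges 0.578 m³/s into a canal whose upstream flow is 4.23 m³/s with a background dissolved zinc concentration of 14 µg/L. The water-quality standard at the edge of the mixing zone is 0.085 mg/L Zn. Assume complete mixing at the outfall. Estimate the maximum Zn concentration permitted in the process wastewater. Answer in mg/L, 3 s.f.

0.605 mg/L

14 µg/L = 0.014 mg/L.
Mass balance: 0.085·4.808 = 0.578·Cₑ + 4.23·0.014.
Cₑ = (0.4087 − 0.05922) / 0.578 = 0.6046 mg/L.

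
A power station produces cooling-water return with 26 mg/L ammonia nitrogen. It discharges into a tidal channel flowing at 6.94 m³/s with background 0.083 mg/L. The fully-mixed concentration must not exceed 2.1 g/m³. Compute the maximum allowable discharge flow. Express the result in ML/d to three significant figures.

Mass balance at complete mixing: C_std·(Q_w + Q_r) = Q_w·C_e + Q_r·C_b.
Rearranging, Q_w = Q_r·(C_std − C_b)/(C_e − C_std) = 6.94·(2.1 − 0.083) / (26 − 2.1) = 0.5857 m³/s.
= 50.6 ML/d.

50.6 ML/d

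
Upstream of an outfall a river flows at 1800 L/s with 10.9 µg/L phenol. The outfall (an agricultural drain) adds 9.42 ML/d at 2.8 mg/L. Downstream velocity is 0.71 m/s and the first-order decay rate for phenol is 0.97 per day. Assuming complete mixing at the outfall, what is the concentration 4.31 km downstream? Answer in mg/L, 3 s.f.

0.159 mg/L

9.42 ML/d = 0.109 m³/s.
1800 L/s = 1.8 m³/s.
10.9 µg/L = 0.0109 mg/L.
After complete mixing, C₀ = (0.109·2.8 + 1.8·0.0109) / 1.909 = 0.1702 mg/L.
Travel time t = 4310 m / 0.71 m/s = 6070 s = 0.07026 d.
C = 0.1702·exp(−0.97·0.07026) = 0.1702·0.9341 = 0.159 mg/L.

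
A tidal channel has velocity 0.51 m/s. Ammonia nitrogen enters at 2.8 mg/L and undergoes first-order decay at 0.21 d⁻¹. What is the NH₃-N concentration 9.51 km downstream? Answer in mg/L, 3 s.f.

2.68 mg/L

Travel time t = 9.51 km / 0.51 m/s = 9510/0.51 = 1.865e+04 s = 0.2158 d.
First-order decay: C = 2.8·exp(−0.21·0.2158) = 2.8·0.9557 = 2.676 mg/L.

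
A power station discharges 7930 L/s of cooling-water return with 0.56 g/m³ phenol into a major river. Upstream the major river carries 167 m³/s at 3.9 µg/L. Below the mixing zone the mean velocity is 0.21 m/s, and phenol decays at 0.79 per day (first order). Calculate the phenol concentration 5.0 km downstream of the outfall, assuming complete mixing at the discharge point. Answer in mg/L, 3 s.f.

0.0234 mg/L

7930 L/s = 7.93 m³/s.
3.9 µg/L = 0.0039 mg/L.
After complete mixing, C₀ = (7.93·0.56 + 167·0.0039) / 174.9 = 0.02911 mg/L.
Travel time t = 5000 m / 0.21 m/s = 2.381e+04 s = 0.2756 d.
C = 0.02911·exp(−0.79·0.2756) = 0.02911·0.8044 = 0.02341 mg/L.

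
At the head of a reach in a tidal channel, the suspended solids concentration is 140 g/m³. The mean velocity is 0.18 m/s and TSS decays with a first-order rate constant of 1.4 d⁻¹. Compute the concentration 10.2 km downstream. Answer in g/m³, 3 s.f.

55.9 g/m³

Travel time t = 10.2 km / 0.18 m/s = 1.02e+04/0.18 = 5.667e+04 s = 0.6559 d.
First-order decay: C = 140·exp(−1.4·0.6559) = 140·0.3992 = 55.89 g/m³.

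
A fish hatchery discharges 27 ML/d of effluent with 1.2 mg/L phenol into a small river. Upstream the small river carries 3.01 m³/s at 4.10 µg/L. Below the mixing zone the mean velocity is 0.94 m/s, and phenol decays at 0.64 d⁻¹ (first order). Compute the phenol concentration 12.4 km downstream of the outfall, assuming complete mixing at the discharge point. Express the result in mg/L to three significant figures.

27 ML/d = 0.3125 m³/s.
4.10 µg/L = 0.0041 mg/L.
After complete mixing, C₀ = (0.3125·1.2 + 3.01·0.0041) / 3.322 = 0.1166 mg/L.
Travel time t = 1.24e+04 m / 0.94 m/s = 1.319e+04 s = 0.1527 d.
C = 0.1166·exp(−0.64·0.1527) = 0.1166·0.9069 = 0.1057 mg/L.

0.106 mg/L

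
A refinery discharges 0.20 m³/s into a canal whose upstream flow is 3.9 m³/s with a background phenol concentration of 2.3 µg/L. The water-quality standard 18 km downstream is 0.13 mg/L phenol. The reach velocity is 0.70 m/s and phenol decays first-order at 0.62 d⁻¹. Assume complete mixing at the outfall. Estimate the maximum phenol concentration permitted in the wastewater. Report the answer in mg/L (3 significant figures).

2.3 µg/L = 0.0023 mg/L.
Travel time to the compliance point: t = 1.8e+04/0.70 = 2.571e+04 s = 0.2976 d; decay factor exp(−0.62·0.2976) = 0.8315.
So the concentration just after mixing may be at most 0.13/0.8315 = 0.1563 mg/L.
Mass balance: 0.1563·4.1 = 0.2·Cₑ + 3.9·0.0023.
Cₑ = (0.641 − 0.00897) / 0.2 = 3.16 mg/L.

3.16 mg/L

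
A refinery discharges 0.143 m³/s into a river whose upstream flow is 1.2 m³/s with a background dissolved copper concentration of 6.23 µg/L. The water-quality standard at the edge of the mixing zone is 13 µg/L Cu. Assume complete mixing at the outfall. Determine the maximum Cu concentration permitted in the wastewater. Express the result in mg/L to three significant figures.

0.0698 mg/L

6.23 µg/L = 0.00623 mg/L.
13 µg/L = 0.013 mg/L.
Mass balance: 0.013·1.343 = 0.143·Cₑ + 1.2·0.00623.
Cₑ = (0.01746 − 0.007476) / 0.143 = 0.06981 mg/L.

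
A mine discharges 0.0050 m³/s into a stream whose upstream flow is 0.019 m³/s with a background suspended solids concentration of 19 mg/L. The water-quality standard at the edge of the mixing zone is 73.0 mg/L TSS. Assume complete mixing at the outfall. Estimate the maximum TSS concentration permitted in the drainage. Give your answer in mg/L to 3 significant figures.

Mass balance: 73·0.024 = 0.005·Cₑ + 0.019·19.
Cₑ = (1.752 − 0.361) / 0.005 = 278.2 mg/L.

278 mg/L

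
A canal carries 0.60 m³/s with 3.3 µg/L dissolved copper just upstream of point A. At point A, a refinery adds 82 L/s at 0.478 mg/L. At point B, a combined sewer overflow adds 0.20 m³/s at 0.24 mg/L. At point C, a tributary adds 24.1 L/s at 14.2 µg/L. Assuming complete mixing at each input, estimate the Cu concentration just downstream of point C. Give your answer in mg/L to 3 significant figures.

0.0988 mg/L

3.3 µg/L = 0.0033 mg/L.
82 L/s = 0.082 m³/s.
After input A: C = (0.6·0.0033 + 0.082·0.478) / 0.682 = 0.06038 mg/L.
After input B: C = (0.682·0.06038 + 0.2·0.24) / 0.882 = 0.1011 mg/L.
24.1 L/s = 0.0241 m³/s.
14.2 µg/L = 0.0142 mg/L.
After input C: C = (0.882·0.1011 + 0.0241·0.0142) / 0.9061 = 0.0988 mg/L.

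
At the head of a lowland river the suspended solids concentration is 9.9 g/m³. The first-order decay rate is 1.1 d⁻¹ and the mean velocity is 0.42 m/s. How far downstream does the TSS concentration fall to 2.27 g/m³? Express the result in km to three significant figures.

48.6 km

From C = C₀·e^(−kt), t = ln(C₀/C)/k = ln(9.9/2.27)/1.1 = 1.473/1.1 = 1.339 d.
Distance = v·t = 0.42 m/s × 1.157e+05 s = 4.858e+04 m = 48.58 km.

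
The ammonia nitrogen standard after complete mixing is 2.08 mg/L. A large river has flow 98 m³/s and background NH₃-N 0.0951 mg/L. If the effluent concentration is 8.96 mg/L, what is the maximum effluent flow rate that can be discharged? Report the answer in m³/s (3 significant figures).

28.3 m³/s

Mass balance at complete mixing: C_std·(Q_w + Q_r) = Q_w·C_e + Q_r·C_b.
Rearranging, Q_w = Q_r·(C_std − C_b)/(C_e − C_std) = 98·(2.08 − 0.0951) / (8.96 − 2.08) = 28.27 m³/s.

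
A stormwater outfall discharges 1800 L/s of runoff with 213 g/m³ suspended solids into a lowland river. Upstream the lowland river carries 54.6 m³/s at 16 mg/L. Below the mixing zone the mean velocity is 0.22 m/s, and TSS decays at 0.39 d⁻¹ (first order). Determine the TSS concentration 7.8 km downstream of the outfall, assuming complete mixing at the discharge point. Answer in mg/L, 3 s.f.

19.0 mg/L

1800 L/s = 1.8 m³/s.
After complete mixing, C₀ = (1.8·213 + 54.6·16) / 56.4 = 22.29 mg/L.
Travel time t = 7800 m / 0.22 m/s = 3.545e+04 s = 0.4104 d.
C = 22.29·exp(−0.39·0.4104) = 22.29·0.8521 = 18.99 mg/L.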